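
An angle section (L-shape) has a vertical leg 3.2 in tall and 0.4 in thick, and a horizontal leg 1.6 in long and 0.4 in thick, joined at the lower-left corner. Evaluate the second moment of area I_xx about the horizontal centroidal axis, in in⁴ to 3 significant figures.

I_xx ≈ 1.78 in⁴

Break the section into simple shapes (no overlaps), measuring from the bottom-left corner of the bounding box.
Vertical leg: 0.4 × 3.2, A = 1.28 in², y = 1.6 in, Ī = 1.0923 in⁴.
Horizontal leg (remainder): 1.2 × 0.4, A = 0.48 in², y = 0.2 in, Ī = 0.0064 in⁴.
Centroid: ȳ = ΣA·y / ΣA = 1.2182 in.
Transfer each piece to the horizontal centroidal axis using Ī + A·d² with d = y − 1.2182:
  vertical leg: d = 0.38182 in → contributes +1.2789 in⁴
  horizontal leg (remainder): d = -1.0182 in → contributes +0.50401 in⁴
Total I = 1.7829 in⁴.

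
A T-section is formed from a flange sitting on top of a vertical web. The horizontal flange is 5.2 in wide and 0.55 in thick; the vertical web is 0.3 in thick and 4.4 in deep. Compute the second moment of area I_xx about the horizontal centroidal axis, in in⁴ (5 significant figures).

I_xx ≈ 7.7341 in⁴

Break the section into simple shapes (no overlaps), measuring from the bottom-left corner of the bounding box.
Flange: 5.2 × 0.55, A = 2.86 in², y = 4.675 in, Ī = 0.07209583 in⁴.
Web: 0.3 × 4.4, A = 1.32 in², y = 2.2 in, Ī = 2.1296 in⁴.
Centroid: ȳ = ΣA·y / ΣA = 3.893421 in.
Transfer each piece to the horizontal centroidal axis using Ī + A·d² with d = y − 3.893421:
  flange: d = 0.7815789 in → contributes +1.819172 in⁴
  web: d = -1.693421 in → contributes +5.914931 in⁴
Total I = 7.734102 in⁴.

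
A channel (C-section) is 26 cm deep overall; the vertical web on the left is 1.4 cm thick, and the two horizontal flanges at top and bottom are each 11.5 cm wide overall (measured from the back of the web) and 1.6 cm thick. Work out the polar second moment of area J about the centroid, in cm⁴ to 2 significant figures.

Decompose the section into non-overlapping parts with the origin at the bottom-left of its bounding rectangle.
Web: 1.4 × 26, A = 36.4 cm², y = 13 cm, Ī = 2 051 cm⁴.
Top flange (beyond web): 10.1 × 1.6, A = 16.16 cm², y = 25.2 cm, Ī = 3.447 cm⁴.
Bottom flange (beyond web): 10.1 × 1.6, A = 16.16 cm², y = 0.8 cm, Ī = 3.447 cm⁴.
By symmetry the centroid is at mid-height, ȳ = 13 cm.
Transfer each piece to the centroidal x-axis using Ī + A·d² with d = y − 13:
  web: d = 0 cm → contributes +2 051 cm⁴
  top flange (beyond web): d = 12.2 cm → contributes +2 409 cm⁴
  bottom flange (beyond web): d = -12.2 cm → contributes +2 409 cm⁴
Total I = 6 868 cm⁴.
For the y-axis: x̄ = 3.404 cm.
Repeating about the centroidal y-axis gives I_y = 846.7 cm⁴.
Polar second moment: J = I_x + I_y = 7 715 cm⁴.

J ≈ 7700 cm⁴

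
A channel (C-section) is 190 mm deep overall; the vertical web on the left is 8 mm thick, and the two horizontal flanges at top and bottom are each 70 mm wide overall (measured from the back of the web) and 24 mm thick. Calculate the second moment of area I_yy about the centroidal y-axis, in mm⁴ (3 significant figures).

I_yy ≈ 2.19 × 10⁶ mm⁴

Treat the section as a set of non-overlapping primitives; coordinates are from the bounding-box lower-left.
Web: 8 × 190, A = 1 520 mm², x = 4 mm, Ī = 8106.7 mm⁴.
Top flange (beyond web): 62 × 24, A = 1 488 mm², x = 39 mm, Ī = 476 656 mm⁴.
Bottom flange (beyond web): 62 × 24, A = 1 488 mm², x = 39 mm, Ī = 476 656 mm⁴.
Centroid: x̄ = ΣA·x / ΣA = 27.167 mm.
Transfer each piece to the centroidal y-axis using Ī + A·d² with d = x − 27.167:
  web: d = -23.167 mm → contributes +823 924 mm⁴
  top flange (beyond web): d = 11.833 mm → contributes +684 996 mm⁴
  bottom flange (beyond web): d = 11.833 mm → contributes +684 996 mm⁴
Total I = 2 193 917 mm⁴.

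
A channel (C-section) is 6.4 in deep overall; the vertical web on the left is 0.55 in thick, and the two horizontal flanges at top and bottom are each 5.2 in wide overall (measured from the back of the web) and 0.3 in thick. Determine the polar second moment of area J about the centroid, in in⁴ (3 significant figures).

J ≈ 53.6 in⁴

Treat the section as a set of non-overlapping primitives; coordinates are from the bounding-box lower-left.
Web: 0.55 × 6.4, A = 3.52 in², y = 3.2 in, Ī = 12.015 in⁴.
Top flange (beyond web): 4.65 × 0.3, A = 1.395 in², y = 6.25 in, Ī = 0.010463 in⁴.
Bottom flange (beyond web): 4.65 × 0.3, A = 1.395 in², y = 0.15 in, Ī = 0.010463 in⁴.
By symmetry the centroid is at mid-height, ȳ = 3.2 in.
Transfer each piece to the centroidal x-axis using Ī + A·d² with d = y − 3.2:
  web: d = 0 in → contributes +12.015 in⁴
  top flange (beyond web): d = 3.05 in → contributes +12.987 in⁴
  bottom flange (beyond web): d = -3.05 in → contributes +12.987 in⁴
Total I = 37.99 in⁴.
For the y-axis: x̄ = 1.4246 in.
Repeating about the centroidal y-axis gives I_y = 15.637 in⁴.
Polar second moment: J = I_x + I_y = 53.627 in⁴.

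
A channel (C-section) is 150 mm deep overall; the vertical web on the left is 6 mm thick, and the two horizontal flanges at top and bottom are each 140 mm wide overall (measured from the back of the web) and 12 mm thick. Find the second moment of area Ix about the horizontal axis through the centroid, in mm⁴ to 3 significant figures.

Ix ≈ 1.70 × 10⁷ mm⁴

Decompose the section into non-overlapping parts with the origin at the bottom-left of its bounding rectangle.
Web: 6 × 150, A = 900 mm², y = 75 mm, Ī = 1 687 500 mm⁴.
Top flange (beyond web): 134 × 12, A = 1 608 mm², y = 144 mm, Ī = 19 296 mm⁴.
Bottom flange (beyond web): 134 × 12, A = 1 608 mm², y = 6 mm, Ī = 19 296 mm⁴.
By symmetry the centroid is at mid-height, ȳ = 75 mm.
Transfer each piece to the horizontal axis through the centroid using Ī + A·d² with d = y − 75:
  web: d = 0 mm → contributes +1 687 500 mm⁴
  top flange (beyond web): d = 69 mm → contributes +7 674 984 mm⁴
  bottom flange (beyond web): d = -69 mm → contributes +7 674 984 mm⁴
Total I = 17 037 468 mm⁴.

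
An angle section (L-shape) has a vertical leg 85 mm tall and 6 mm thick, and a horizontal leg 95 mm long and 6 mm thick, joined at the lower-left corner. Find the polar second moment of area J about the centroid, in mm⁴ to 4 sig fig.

Break the section into simple shapes (no overlaps), measuring from the bottom-left corner of the bounding box.
Vertical leg: 6 × 85, A = 510 mm², y = 42.5 mm, Ī = 307 063 mm⁴.
Horizontal leg (remainder): 89 × 6, A = 534 mm², y = 3 mm, Ī = 1 602 mm⁴.
Centroid: ȳ = ΣA·y / ΣA = 22.296 mm.
Transfer each piece to the centroidal x-axis using Ī + A·d² with d = y − 22.296:
  vertical leg: d = 20.204 mm → contributes +515 246 mm⁴
  horizontal leg (remainder): d = -19.296 mm → contributes +200 429 mm⁴
Total I = 715 675 mm⁴.
For the y-axis: x̄ = 27.296 mm.
Repeating about the centroidal y-axis gives I_y = 942 585 mm⁴.
Polar second moment: J = I_x + I_y = 1 658 259 mm⁴.

J ≈ 1.658 × 10⁶ mm⁴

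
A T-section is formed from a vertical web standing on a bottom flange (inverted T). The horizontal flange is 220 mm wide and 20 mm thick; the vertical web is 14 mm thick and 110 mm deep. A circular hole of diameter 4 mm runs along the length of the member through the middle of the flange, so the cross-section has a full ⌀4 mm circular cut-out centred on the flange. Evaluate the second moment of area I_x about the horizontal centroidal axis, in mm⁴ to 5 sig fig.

I_x ≈ 6.5155 × 10⁶ mm⁴

Treat the section as a set of non-overlapping primitives; coordinates are from the bounding-box lower-left.
Flange: 220 × 20, A = 4 400 mm², y = 10 mm, Ī = 146666.7 mm⁴.
Web: 14 × 110, A = 1 540 mm², y = 75 mm, Ī = 1 552 833 mm⁴.
Hole (subtracted): ⌀4, A = 12.56637 mm², y = 10 mm, Ī = 12.56637 mm⁴.
Centroid: ȳ = ΣA·y / ΣA = 26.88758 mm.
Transfer each piece to the horizontal centroidal axis using Ī + A·d² with d = y − 26.88758:
  flange: d = -16.88758 mm → contributes +1 401 504 mm⁴
  web: d = 48.11242 mm → contributes +5 117 633 mm⁴
  hole: d = -16.88758 mm → contributes −3596.373 mm⁴
Total I = 6 515 541 mm⁴.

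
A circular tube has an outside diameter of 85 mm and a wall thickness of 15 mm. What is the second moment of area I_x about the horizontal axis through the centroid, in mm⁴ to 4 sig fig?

I_x ≈ 2.113 × 10⁶ mm⁴

Treat the section as a set of non-overlapping primitives; coordinates are from the bounding-box lower-left.
Outer circle: ⌀85, A = 5674.5 mm², y = 42.5 mm, Ī = 2 562 392 mm⁴.
Bore (subtracted): ⌀55, A = 2375.83 mm², y = 42.5 mm, Ī = 449 180 mm⁴.
By symmetry the centroid is at mid-height, ȳ = 42.5 mm.
All pieces are centred on the horizontal axis through the centroid, so I = ΣĪ (holes subtracted) = 2 113 212 mm⁴.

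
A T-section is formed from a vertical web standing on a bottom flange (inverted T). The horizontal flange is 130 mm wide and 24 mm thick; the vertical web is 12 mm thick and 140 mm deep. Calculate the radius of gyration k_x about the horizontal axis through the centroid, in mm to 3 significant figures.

Break the section into simple shapes (no overlaps), measuring from the bottom-left corner of the bounding box.
Flange: 130 × 24, A = 3 120 mm², y = 12 mm, Ī = 149 760 mm⁴.
Web: 12 × 140, A = 1 680 mm², y = 94 mm, Ī = 2 744 000 mm⁴.
Centroid: ȳ = ΣA·y / ΣA = 40.7 mm.
Transfer each piece to the horizontal axis through the centroid using Ī + A·d² with d = y − 40.7:
  flange: d = -28.7 mm → contributes +2 719 673 mm⁴
  web: d = 53.3 mm → contributes +7 516 695 mm⁴
Total I = 10 236 368 mm⁴.
Radius of gyration: k = √(I/A) = √(10 236 368 / 4 800) = 46.18 mm.

k_x ≈ 46.2 mm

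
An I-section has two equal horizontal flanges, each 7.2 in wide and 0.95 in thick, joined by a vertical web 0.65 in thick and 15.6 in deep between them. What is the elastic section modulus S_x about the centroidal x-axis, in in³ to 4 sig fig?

S_x ≈ 130.7 in³

Break the section into simple shapes (no overlaps), measuring from the bottom-left corner of the bounding box.
Bottom flange: 7.2 × 0.95, A = 6.84 in², y = 0.475 in, Ī = 0.514425 in⁴.
Web: 0.65 × 15.6, A = 10.14 in², y = 8.75 in, Ī = 205.639 in⁴.
Top flange: 7.2 × 0.95, A = 6.84 in², y = 17.025 in, Ī = 0.514425 in⁴.
By symmetry the centroid is at mid-height, ȳ = 8.75 in.
Transfer each piece to the centroidal x-axis using Ī + A·d² with d = y − 8.75:
  bottom flange: d = -8.275 in → contributes +468.888 in⁴
  web: d = 0 in → contributes +205.639 in⁴
  top flange: d = 8.275 in → contributes +468.888 in⁴
Total I = 1143.41 in⁴.
Extreme fibre distance c = 8.75 in; S = I/c = 130.676 in³.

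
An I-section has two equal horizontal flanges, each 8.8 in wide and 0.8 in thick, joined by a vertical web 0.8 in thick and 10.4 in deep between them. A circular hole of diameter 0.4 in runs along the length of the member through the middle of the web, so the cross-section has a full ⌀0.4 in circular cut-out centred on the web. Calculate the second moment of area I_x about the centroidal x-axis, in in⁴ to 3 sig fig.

I_x ≈ 517 in⁴

Treat the section as a set of non-overlapping primitives; coordinates are from the bounding-box lower-left.
Bottom flange: 8.8 × 0.8, A = 7.04 in², y = 0.4 in, Ī = 0.37547 in⁴.
Web: 0.8 × 10.4, A = 8.32 in², y = 6 in, Ī = 74.991 in⁴.
Top flange: 8.8 × 0.8, A = 7.04 in², y = 11.6 in, Ī = 0.37547 in⁴.
Hole (subtracted): ⌀0.4, A = 0.12566 in², y = 6 in, Ī = 0.0012566 in⁴.
By symmetry the centroid is at mid-height, ȳ = 6 in.
Transfer each piece to the centroidal x-axis using Ī + A·d² with d = y − 6:
  bottom flange: d = -5.6 in → contributes +221.15 in⁴
  web: d = 0 in → contributes +74.991 in⁴
  top flange: d = 5.6 in → contributes +221.15 in⁴
  hole: d = 0 in → contributes −0.0012566 in⁴
Total I = 517.29 in⁴.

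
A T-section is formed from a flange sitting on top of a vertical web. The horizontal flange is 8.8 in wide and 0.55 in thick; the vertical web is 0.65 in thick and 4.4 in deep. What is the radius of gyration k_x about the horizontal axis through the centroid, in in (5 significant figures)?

Decompose the section into non-overlapping parts with the origin at the bottom-left of its bounding rectangle.
Flange: 8.8 × 0.55, A = 4.84 in², y = 4.675 in, Ī = 0.1220083 in⁴.
Web: 0.65 × 4.4, A = 2.86 in², y = 2.2 in, Ī = 4.614133 in⁴.
Centroid: ȳ = ΣA·y / ΣA = 3.755714 in.
Transfer each piece to the horizontal axis through the centroid using Ī + A·d² with d = y − 3.755714:
  flange: d = 0.9192857 in → contributes +4.212226 in⁴
  web: d = -1.555714 in → contributes +11.53604 in⁴
Total I = 15.74827 in⁴.
Radius of gyration: k = √(I/A) = √(15.74827 / 7.7) = 1.430115 in.

k_x ≈ 1.4301 in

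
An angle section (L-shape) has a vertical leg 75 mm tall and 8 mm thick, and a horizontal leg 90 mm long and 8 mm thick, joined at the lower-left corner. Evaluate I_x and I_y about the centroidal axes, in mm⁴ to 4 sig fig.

Treat the section as a set of non-overlapping primitives; coordinates are from the bounding-box lower-left.
Vertical leg: 8 × 75, A = 600 mm², y = 37.5 mm, Ī = 281 250 mm⁴.
Horizontal leg (remainder): 82 × 8, A = 656 mm², y = 4 mm, Ī = 3498.67 mm⁴.
Centroid: ȳ = ΣA·y / ΣA = 20.0032 mm.
Transfer each piece to the centroidal x-axis using Ī + A·d² with d = y − 20.0032:
  vertical leg: d = 17.4968 mm → contributes +464 933 mm⁴
  horizontal leg (remainder): d = -16.0032 mm → contributes +171 502 mm⁴
Total I = 636 435 mm⁴.
For the y-axis: x̄ = 27.5032 mm.
Repeating about the centroidal y-axis gives I_y = 1 005 365 mm⁴.

I_x ≈ 6.364 × 10⁵ mm⁴, I_y ≈ 1.005 × 10⁶ mm⁴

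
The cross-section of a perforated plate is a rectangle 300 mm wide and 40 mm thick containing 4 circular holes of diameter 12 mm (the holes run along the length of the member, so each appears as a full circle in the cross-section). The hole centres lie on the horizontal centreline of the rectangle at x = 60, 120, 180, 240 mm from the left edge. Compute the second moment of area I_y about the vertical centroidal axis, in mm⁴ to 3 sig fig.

I_y ≈ 8.80 × 10⁷ mm⁴

Treat the section as a set of non-overlapping primitives; coordinates are from the bounding-box lower-left.
Plate: 300 × 40, A = 12 000 mm², x = 150 mm, Ī = 90 000 000 mm⁴.
Hole 1 (subtracted): ⌀12, A = 113.1 mm², x = 60 mm, Ī = 1017.9 mm⁴.
Hole 2 (subtracted): ⌀12, A = 113.1 mm², x = 120 mm, Ī = 1017.9 mm⁴.
Hole 3 (subtracted): ⌀12, A = 113.1 mm², x = 180 mm, Ī = 1017.9 mm⁴.
Hole 4 (subtracted): ⌀12, A = 113.1 mm², x = 240 mm, Ī = 1017.9 mm⁴.
By symmetry the centroid is at mid-width, x̄ = 150 mm.
Transfer each piece to the vertical centroidal axis using Ī + A·d² with d = x − 150:
  plate: d = 0 mm → contributes +90 000 000 mm⁴
  hole 1: d = -90 mm → contributes −917 106 mm⁴
  hole 2: d = -30 mm → contributes −102 805 mm⁴
  hole 3: d = 30 mm → contributes −102 805 mm⁴
  hole 4: d = 90 mm → contributes −917 106 mm⁴
Total I = 87 960 176 mm⁴.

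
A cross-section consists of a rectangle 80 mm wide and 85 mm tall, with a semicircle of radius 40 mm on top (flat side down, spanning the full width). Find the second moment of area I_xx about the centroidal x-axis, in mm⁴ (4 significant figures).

Treat the section as a set of non-overlapping primitives; coordinates are from the bounding-box lower-left.
Rectangular body: 80 × 85, A = 6 800 mm², y = 42.5 mm, Ī = 4 094 167 mm⁴.
Semicircular cap: semicircle r = 40, A = 2513.27 mm², y = 101.977 mm, Ī = 280 978 mm⁴.
Centroid: ȳ = ΣA·y / ΣA = 58.5503 mm.
Transfer each piece to the centroidal x-axis using Ī + A·d² with d = y − 58.5503:
  rectangular body: d = -16.0503 mm → contributes +5 845 929 mm⁴
  semicircular cap: d = 43.4262 mm → contributes +5 020 604 mm⁴
Total I = 10 866 533 mm⁴.

I_xx ≈ 1.087 × 10⁷ mm⁴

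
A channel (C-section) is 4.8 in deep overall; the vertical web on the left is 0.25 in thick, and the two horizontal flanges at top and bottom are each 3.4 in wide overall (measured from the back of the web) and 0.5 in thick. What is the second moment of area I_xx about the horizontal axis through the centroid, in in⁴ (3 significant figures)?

I_xx ≈ 16.9 in⁴

Break the section into simple shapes (no overlaps), measuring from the bottom-left corner of the bounding box.
Web: 0.25 × 4.8, A = 1.2 in², y = 2.4 in, Ī = 2.304 in⁴.
Top flange (beyond web): 3.15 × 0.5, A = 1.575 in², y = 4.55 in, Ī = 0.032813 in⁴.
Bottom flange (beyond web): 3.15 × 0.5, A = 1.575 in², y = 0.25 in, Ī = 0.032813 in⁴.
By symmetry the centroid is at mid-height, ȳ = 2.4 in.
Transfer each piece to the horizontal axis through the centroid using Ī + A·d² with d = y − 2.4:
  web: d = 0 in → contributes +2.304 in⁴
  top flange (beyond web): d = 2.15 in → contributes +7.3133 in⁴
  bottom flange (beyond web): d = -2.15 in → contributes +7.3133 in⁴
Total I = 16.931 in⁴.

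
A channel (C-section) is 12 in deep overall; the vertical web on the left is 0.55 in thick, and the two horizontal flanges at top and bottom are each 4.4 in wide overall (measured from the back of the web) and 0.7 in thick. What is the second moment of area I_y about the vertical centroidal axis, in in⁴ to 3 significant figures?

Treat the section as a set of non-overlapping primitives; coordinates are from the bounding-box lower-left.
Web: 0.55 × 12, A = 6.6 in², x = 0.275 in, Ī = 0.16638 in⁴.
Top flange (beyond web): 3.85 × 0.7, A = 2.695 in², x = 2.475 in, Ī = 3.3289 in⁴.
Bottom flange (beyond web): 3.85 × 0.7, A = 2.695 in², x = 2.475 in, Ī = 3.3289 in⁴.
Centroid: x̄ = ΣA·x / ΣA = 1.264 in.
Transfer each piece to the vertical centroidal axis using Ī + A·d² with d = x − 1.264:
  web: d = -0.98899 in → contributes +6.6219 in⁴
  top flange (beyond web): d = 1.211 in → contributes +7.2812 in⁴
  bottom flange (beyond web): d = 1.211 in → contributes +7.2812 in⁴
Total I = 21.184 in⁴.

I_y ≈ 21.2 in⁴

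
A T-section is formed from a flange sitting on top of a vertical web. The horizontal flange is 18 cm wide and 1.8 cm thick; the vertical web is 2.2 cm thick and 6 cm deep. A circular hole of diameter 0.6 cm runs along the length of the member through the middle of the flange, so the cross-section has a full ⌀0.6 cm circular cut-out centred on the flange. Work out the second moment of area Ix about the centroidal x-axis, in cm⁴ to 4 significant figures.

Ix ≈ 190.6 cm⁴

Split into non-overlapping primitives; take the origin at the lower-left of the bounding box.
Flange: 18 × 1.8, A = 32.4 cm², y = 6.9 cm, Ī = 8.748 cm⁴.
Web: 2.2 × 6, A = 13.2 cm², y = 3 cm, Ī = 39.6 cm⁴.
Hole (subtracted): ⌀0.6, A = 0.282743 cm², y = 6.9 cm, Ī = 0.00636173 cm⁴.
Centroid: ȳ = ΣA·y / ΣA = 5.76401 cm.
Transfer each piece to the centroidal x-axis using Ī + A·d² with d = y − 5.76401:
  flange: d = 1.13599 cm → contributes +50.5594 cm⁴
  web: d = -2.76401 cm → contributes +140.445 cm⁴
  hole: d = 1.13599 cm → contributes −0.371235 cm⁴
Total I = 190.633 cm⁴.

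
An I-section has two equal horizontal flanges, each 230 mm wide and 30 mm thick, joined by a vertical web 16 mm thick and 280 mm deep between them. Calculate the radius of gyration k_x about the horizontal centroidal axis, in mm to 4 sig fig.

k_x ≈ 140.7 mm

Treat the section as a set of non-overlapping primitives; coordinates are from the bounding-box lower-left.
Bottom flange: 230 × 30, A = 6 900 mm², y = 15 mm, Ī = 517 500 mm⁴.
Web: 16 × 280, A = 4 480 mm², y = 170 mm, Ī = 29 269 333 mm⁴.
Top flange: 230 × 30, A = 6 900 mm², y = 325 mm, Ī = 517 500 mm⁴.
By symmetry the centroid is at mid-height, ȳ = 170 mm.
Transfer each piece to the horizontal centroidal axis using Ī + A·d² with d = y − 170:
  bottom flange: d = -155 mm → contributes +166 290 000 mm⁴
  web: d = 0 mm → contributes +29 269 333 mm⁴
  top flange: d = 155 mm → contributes +166 290 000 mm⁴
Total I = 361 849 333 mm⁴.
Radius of gyration: k = √(I/A) = √(361 849 333 / 18 280) = 140.694 mm.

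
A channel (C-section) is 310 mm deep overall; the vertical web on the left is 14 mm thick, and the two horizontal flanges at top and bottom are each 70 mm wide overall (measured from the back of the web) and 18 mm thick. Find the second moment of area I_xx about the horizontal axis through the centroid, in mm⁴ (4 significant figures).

Treat the section as a set of non-overlapping primitives; coordinates are from the bounding-box lower-left.
Web: 14 × 310, A = 4 340 mm², y = 155 mm, Ī = 34 756 167 mm⁴.
Top flange (beyond web): 56 × 18, A = 1 008 mm², y = 301 mm, Ī = 27 216 mm⁴.
Bottom flange (beyond web): 56 × 18, A = 1 008 mm², y = 9 mm, Ī = 27 216 mm⁴.
By symmetry the centroid is at mid-height, ȳ = 155 mm.
Transfer each piece to the horizontal axis through the centroid using Ī + A·d² with d = y − 155:
  web: d = 0 mm → contributes +34 756 167 mm⁴
  top flange (beyond web): d = 146 mm → contributes +21 513 744 mm⁴
  bottom flange (beyond web): d = -146 mm → contributes +21 513 744 mm⁴
Total I = 77 783 655 mm⁴.

I_xx ≈ 7.778 × 10⁷ mm⁴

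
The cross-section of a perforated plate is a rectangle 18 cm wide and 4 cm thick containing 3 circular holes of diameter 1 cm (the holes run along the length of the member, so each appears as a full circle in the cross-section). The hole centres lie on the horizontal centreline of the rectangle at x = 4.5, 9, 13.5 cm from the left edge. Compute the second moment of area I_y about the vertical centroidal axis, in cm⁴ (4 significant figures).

Break the section into simple shapes (no overlaps), measuring from the bottom-left corner of the bounding box.
Plate: 18 × 4, A = 72 cm², x = 9 cm, Ī = 1 944 cm⁴.
Hole 1 (subtracted): ⌀1, A = 0.785398 cm², x = 4.5 cm, Ī = 0.0490874 cm⁴.
Hole 2 (subtracted): ⌀1, A = 0.785398 cm², x = 9 cm, Ī = 0.0490874 cm⁴.
Hole 3 (subtracted): ⌀1, A = 0.785398 cm², x = 13.5 cm, Ī = 0.0490874 cm⁴.
By symmetry the centroid is at mid-width, x̄ = 9 cm.
Transfer each piece to the vertical centroidal axis using Ī + A·d² with d = x − 9:
  plate: d = 0 cm → contributes +1 944 cm⁴
  hole 1: d = -4.5 cm → contributes −15.9534 cm⁴
  hole 2: d = 0 cm → contributes −0.0490874 cm⁴
  hole 3: d = 4.5 cm → contributes −15.9534 cm⁴
Total I = 1912.04 cm⁴.

I_y ≈ 1912 cm⁴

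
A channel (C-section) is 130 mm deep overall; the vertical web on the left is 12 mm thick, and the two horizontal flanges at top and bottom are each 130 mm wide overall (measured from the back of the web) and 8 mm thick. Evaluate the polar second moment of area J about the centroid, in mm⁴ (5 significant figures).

Decompose the section into non-overlapping parts with the origin at the bottom-left of its bounding rectangle.
Web: 12 × 130, A = 1 560 mm², y = 65 mm, Ī = 2 197 000 mm⁴.
Top flange (beyond web): 118 × 8, A = 944 mm², y = 126 mm, Ī = 5034.667 mm⁴.
Bottom flange (beyond web): 118 × 8, A = 944 mm², y = 4 mm, Ī = 5034.667 mm⁴.
By symmetry the centroid is at mid-height, ȳ = 65 mm.
Transfer each piece to the centroidal x-axis using Ī + A·d² with d = y − 65:
  web: d = 0 mm → contributes +2 197 000 mm⁴
  top flange (beyond web): d = 61 mm → contributes +3 517 659 mm⁴
  bottom flange (beyond web): d = -61 mm → contributes +3 517 659 mm⁴
Total I = 9 232 317 mm⁴.
For the y-axis: x̄ = 41.59165 mm.
Repeating about the centroidal y-axis gives I_y = 5 818 422 mm⁴.
Polar second moment: J = I_x + I_y = 15 050 740 mm⁴.

J ≈ 1.5051 × 10⁷ mm⁴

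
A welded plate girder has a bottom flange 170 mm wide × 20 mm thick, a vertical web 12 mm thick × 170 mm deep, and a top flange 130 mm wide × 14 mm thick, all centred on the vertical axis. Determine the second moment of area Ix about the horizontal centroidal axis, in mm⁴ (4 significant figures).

Ix ≈ 4.781 × 10⁷ mm⁴

Split into non-overlapping primitives; take the origin at the lower-left of the bounding box.
Bottom plate: 170 × 20, A = 3 400 mm², y = 10 mm, Ī = 113 333 mm⁴.
Web plate: 12 × 170, A = 2 040 mm², y = 105 mm, Ī = 4 913 000 mm⁴.
Top plate: 130 × 14, A = 1 820 mm², y = 197 mm, Ī = 29726.7 mm⁴.
Centroid: ȳ = ΣA·y / ΣA = 83.573 mm.
Transfer each piece to the horizontal centroidal axis using Ī + A·d² with d = y − 83.573:
  bottom plate: d = -73.573 mm → contributes +18 517 488 mm⁴
  web plate: d = 21.427 mm → contributes +5 849 597 mm⁴
  top plate: d = 113.427 mm → contributes +23 445 271 mm⁴
Total I = 47 812 356 mm⁴.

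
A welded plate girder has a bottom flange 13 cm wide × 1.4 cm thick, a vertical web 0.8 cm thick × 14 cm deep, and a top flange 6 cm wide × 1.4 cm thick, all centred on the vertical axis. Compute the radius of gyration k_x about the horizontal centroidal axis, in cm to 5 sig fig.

k_x ≈ 6.5339 cm

Decompose the section into non-overlapping parts with the origin at the bottom-left of its bounding rectangle.
Bottom plate: 13 × 1.4, A = 18.2 cm², y = 0.7 cm, Ī = 2.972667 cm⁴.
Web plate: 0.8 × 14, A = 11.2 cm², y = 8.4 cm, Ī = 182.9333 cm⁴.
Top plate: 6 × 1.4, A = 8.4 cm², y = 16.1 cm, Ī = 1.372 cm⁴.
Centroid: ȳ = ΣA·y / ΣA = 6.403704 cm.
Transfer each piece to the horizontal centroidal axis using Ī + A·d² with d = y − 6.403704:
  bottom plate: d = -5.703704 cm → contributes +595.0594 cm⁴
  web plate: d = 1.996296 cm → contributes +227.5676 cm⁴
  top plate: d = 9.696296 cm → contributes +791.1246 cm⁴
Total I = 1613.751 cm⁴.
Radius of gyration: k = √(I/A) = √(1613.751 / 37.8) = 6.533899 cm.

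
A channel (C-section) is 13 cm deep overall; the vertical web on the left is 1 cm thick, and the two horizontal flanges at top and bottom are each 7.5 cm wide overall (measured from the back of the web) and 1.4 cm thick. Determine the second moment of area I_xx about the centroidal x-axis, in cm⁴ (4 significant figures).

I_xx ≈ 798.3 cm⁴

Treat the section as a set of non-overlapping primitives; coordinates are from the bounding-box lower-left.
Web: 1 × 13, A = 13 cm², y = 6.5 cm, Ī = 183.083 cm⁴.
Top flange (beyond web): 6.5 × 1.4, A = 9.1 cm², y = 12.3 cm, Ī = 1.48633 cm⁴.
Bottom flange (beyond web): 6.5 × 1.4, A = 9.1 cm², y = 0.7 cm, Ī = 1.48633 cm⁴.
By symmetry the centroid is at mid-height, ȳ = 6.5 cm.
Transfer each piece to the centroidal x-axis using Ī + A·d² with d = y − 6.5:
  web: d = 0 cm → contributes +183.083 cm⁴
  top flange (beyond web): d = 5.8 cm → contributes +307.61 cm⁴
  bottom flange (beyond web): d = -5.8 cm → contributes +307.61 cm⁴
Total I = 798.304 cm⁴.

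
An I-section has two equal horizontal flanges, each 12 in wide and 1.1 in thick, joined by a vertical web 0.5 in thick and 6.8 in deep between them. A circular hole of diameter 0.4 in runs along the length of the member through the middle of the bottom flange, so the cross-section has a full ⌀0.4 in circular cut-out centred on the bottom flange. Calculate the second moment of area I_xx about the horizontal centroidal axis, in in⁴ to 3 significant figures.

I_xx ≈ 426 in⁴

Break the section into simple shapes (no overlaps), measuring from the bottom-left corner of the bounding box.
Bottom flange: 12 × 1.1, A = 13.2 in², y = 0.55 in, Ī = 1.331 in⁴.
Web: 0.5 × 6.8, A = 3.4 in², y = 4.5 in, Ī = 13.101 in⁴.
Top flange: 12 × 1.1, A = 13.2 in², y = 8.45 in, Ī = 1.331 in⁴.
Hole (subtracted): ⌀0.4, A = 0.12566 in², y = 0.55 in, Ī = 0.0012566 in⁴.
Centroid: ȳ = ΣA·y / ΣA = 4.5167 in.
Transfer each piece to the horizontal centroidal axis using Ī + A·d² with d = y − 4.5167:
  bottom flange: d = -3.9667 in → contributes +209.03 in⁴
  web: d = -0.016727 in → contributes +13.102 in⁴
  top flange: d = 3.9333 in → contributes +205.54 in⁴
  hole: d = -3.9667 in → contributes −1.9786 in⁴
Total I = 425.7 in⁴.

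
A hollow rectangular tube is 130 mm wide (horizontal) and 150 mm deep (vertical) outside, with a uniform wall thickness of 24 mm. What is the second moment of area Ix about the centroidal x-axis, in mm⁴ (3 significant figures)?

Decompose the section into non-overlapping parts with the origin at the bottom-left of its bounding rectangle.
Outer rectangle: 130 × 150, A = 19 500 mm², y = 75 mm, Ī = 36 562 500 mm⁴.
Inner void (subtracted): 82 × 102, A = 8 364 mm², y = 75 mm, Ī = 7 251 588 mm⁴.
By symmetry the centroid is at mid-height, ȳ = 75 mm.
All pieces are centred on the centroidal x-axis, so I = ΣĪ (holes subtracted) = 29 310 912 mm⁴.

Ix ≈ 2.93 × 10⁷ mm⁴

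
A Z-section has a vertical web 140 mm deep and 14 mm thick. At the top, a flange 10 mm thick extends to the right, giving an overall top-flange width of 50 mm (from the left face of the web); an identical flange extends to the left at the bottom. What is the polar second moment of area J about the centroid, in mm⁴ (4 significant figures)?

Split into non-overlapping primitives; take the origin at the lower-left of the bounding box.
Web: 14 × 140, A = 1 960 mm², y = 70 mm, Ī = 3 201 333 mm⁴.
Top flange (beyond web): 36 × 10, A = 360 mm², y = 135 mm, Ī = 3 000 mm⁴.
Bottom flange (beyond web): 36 × 10, A = 360 mm², y = 5 mm, Ī = 3 000 mm⁴.
Centroid: ȳ = ΣA·y / ΣA = 70 mm.
Transfer each piece to the centroidal x-axis using Ī + A·d² with d = y − 70:
  web: d = 0 mm → contributes +3 201 333 mm⁴
  top flange (beyond web): d = 65 mm → contributes +1 524 000 mm⁴
  bottom flange (beyond web): d = -65 mm → contributes +1 524 000 mm⁴
Total I = 6 249 333 mm⁴.
For the y-axis: x̄ = 43 mm.
Repeating about the centroidal y-axis gives I_y = 559 773 mm⁴.
Polar second moment: J = I_x + I_y = 6 809 107 mm⁴.

J ≈ 6.809 × 10⁶ mm⁴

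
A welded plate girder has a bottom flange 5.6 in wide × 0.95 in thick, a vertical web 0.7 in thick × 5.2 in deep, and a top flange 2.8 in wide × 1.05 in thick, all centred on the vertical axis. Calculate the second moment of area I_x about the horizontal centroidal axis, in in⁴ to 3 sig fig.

I_x ≈ 83.6 in⁴

Split into non-overlapping primitives; take the origin at the lower-left of the bounding box.
Bottom plate: 5.6 × 0.95, A = 5.32 in², y = 0.475 in, Ī = 0.40011 in⁴.
Web plate: 0.7 × 5.2, A = 3.64 in², y = 3.55 in, Ī = 8.2021 in⁴.
Top plate: 2.8 × 1.05, A = 2.94 in², y = 6.675 in, Ī = 0.27011 in⁴.
Centroid: ȳ = ΣA·y / ΣA = 2.9474 in.
Transfer each piece to the horizontal centroidal axis using Ī + A·d² with d = y − 2.9474:
  bottom plate: d = -2.4724 in → contributes +32.919 in⁴
  web plate: d = 0.60265 in → contributes +9.5241 in⁴
  top plate: d = 3.7276 in → contributes +41.122 in⁴
Total I = 83.565 in⁴.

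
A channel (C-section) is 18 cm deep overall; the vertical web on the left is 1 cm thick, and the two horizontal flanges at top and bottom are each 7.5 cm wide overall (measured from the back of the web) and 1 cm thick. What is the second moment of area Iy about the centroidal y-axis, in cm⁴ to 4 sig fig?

Treat the section as a set of non-overlapping primitives; coordinates are from the bounding-box lower-left.
Web: 1 × 18, A = 18 cm², x = 0.5 cm, Ī = 1.5 cm⁴.
Top flange (beyond web): 6.5 × 1, A = 6.5 cm², x = 4.25 cm, Ī = 22.8854 cm⁴.
Bottom flange (beyond web): 6.5 × 1, A = 6.5 cm², x = 4.25 cm, Ī = 22.8854 cm⁴.
Centroid: x̄ = ΣA·x / ΣA = 2.07258 cm.
Transfer each piece to the centroidal y-axis using Ī + A·d² with d = x − 2.07258:
  web: d = -1.57258 cm → contributes +46.0142 cm⁴
  top flange (beyond web): d = 2.17742 cm → contributes +53.7029 cm⁴
  bottom flange (beyond web): d = 2.17742 cm → contributes +53.7029 cm⁴
Total I = 153.42 cm⁴.

Iy ≈ 153.4 cm⁴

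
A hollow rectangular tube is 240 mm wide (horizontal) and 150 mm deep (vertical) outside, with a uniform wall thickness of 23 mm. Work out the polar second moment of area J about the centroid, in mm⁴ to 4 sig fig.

Break the section into simple shapes (no overlaps), measuring from the bottom-left corner of the bounding box.
Outer rectangle: 240 × 150, A = 36 000 mm², y = 75 mm, Ī = 67 500 000 mm⁴.
Inner void (subtracted): 194 × 104, A = 20 176 mm², y = 75 mm, Ī = 18 185 301 mm⁴.
By symmetry the centroid is at mid-height, ȳ = 75 mm.
All pieces are centred on the centroidal x-axis, so I = ΣĪ (holes subtracted) = 49 314 699 mm⁴.
Repeating about the centroidal y-axis gives I_y = 109 521 339 mm⁴.
Polar second moment: J = I_x + I_y = 158 836 037 mm⁴.

J ≈ 1.588 × 10⁸ mm⁴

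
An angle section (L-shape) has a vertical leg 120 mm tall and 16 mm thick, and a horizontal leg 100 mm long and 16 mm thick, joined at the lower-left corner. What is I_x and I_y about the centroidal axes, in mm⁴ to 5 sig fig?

Treat the section as a set of non-overlapping primitives; coordinates are from the bounding-box lower-left.
Vertical leg: 16 × 120, A = 1 920 mm², y = 60 mm, Ī = 2 304 000 mm⁴.
Horizontal leg (remainder): 84 × 16, A = 1 344 mm², y = 8 mm, Ī = 28 672 mm⁴.
Centroid: ȳ = ΣA·y / ΣA = 38.58824 mm.
Transfer each piece to the centroidal x-axis using Ī + A·d² with d = y − 38.58824:
  vertical leg: d = 21.41176 mm → contributes +3 184 250 mm⁴
  horizontal leg (remainder): d = -30.58824 mm → contributes +1 286 172 mm⁴
Total I = 4 470 423 mm⁴.
For the y-axis: x̄ = 28.58824 mm.
Repeating about the centroidal y-axis gives I_y = 2 807 703 mm⁴.

I_x ≈ 4.4704 × 10⁶ mm⁴, I_y ≈ 2.8077 × 10⁶ mm⁴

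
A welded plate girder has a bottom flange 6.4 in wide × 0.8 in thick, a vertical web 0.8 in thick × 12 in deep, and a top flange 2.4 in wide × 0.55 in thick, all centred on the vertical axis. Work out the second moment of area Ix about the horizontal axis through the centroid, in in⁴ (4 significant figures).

Split into non-overlapping primitives; take the origin at the lower-left of the bounding box.
Bottom plate: 6.4 × 0.8, A = 5.12 in², y = 0.4 in, Ī = 0.273067 in⁴.
Web plate: 0.8 × 12, A = 9.6 in², y = 6.8 in, Ī = 115.2 in⁴.
Top plate: 2.4 × 0.55, A = 1.32 in², y = 13.075 in, Ī = 0.033275 in⁴.
Centroid: ȳ = ΣA·y / ΣA = 5.2735 in.
Transfer each piece to the horizontal axis through the centroid using Ī + A·d² with d = y − 5.2735:
  bottom plate: d = -4.8735 in → contributes +121.878 in⁴
  web plate: d = 1.5265 in → contributes +137.57 in⁴
  top plate: d = 7.8015 in → contributes +80.3729 in⁴
Total I = 339.821 in⁴.

Ix ≈ 339.8 in⁴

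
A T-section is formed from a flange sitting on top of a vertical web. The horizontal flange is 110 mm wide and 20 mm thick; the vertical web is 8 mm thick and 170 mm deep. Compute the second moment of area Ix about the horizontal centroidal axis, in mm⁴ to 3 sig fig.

Break the section into simple shapes (no overlaps), measuring from the bottom-left corner of the bounding box.
Flange: 110 × 20, A = 2 200 mm², y = 180 mm, Ī = 73 333 mm⁴.
Web: 8 × 170, A = 1 360 mm², y = 85 mm, Ī = 3 275 333 mm⁴.
Centroid: ȳ = ΣA·y / ΣA = 143.71 mm.
Transfer each piece to the horizontal centroidal axis using Ī + A·d² with d = y − 143.71:
  flange: d = 36.292 mm → contributes +2 970 995 mm⁴
  web: d = -58.708 mm → contributes +7 962 728 mm⁴
Total I = 10 933 723 mm⁴.

Ix ≈ 1.09 × 10⁷ mm⁴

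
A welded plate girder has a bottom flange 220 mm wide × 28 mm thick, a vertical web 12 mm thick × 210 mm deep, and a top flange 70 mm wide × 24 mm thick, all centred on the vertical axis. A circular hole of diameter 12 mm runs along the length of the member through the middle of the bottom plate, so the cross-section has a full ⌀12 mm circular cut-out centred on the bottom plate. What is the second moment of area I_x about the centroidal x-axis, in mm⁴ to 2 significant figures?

Break the section into simple shapes (no overlaps), measuring from the bottom-left corner of the bounding box.
Bottom plate: 220 × 28, A = 6 160 mm², y = 14 mm, Ī = 402 453 mm⁴.
Web plate: 12 × 210, A = 2 520 mm², y = 133 mm, Ī = 9 261 000 mm⁴.
Top plate: 70 × 24, A = 1 680 mm², y = 250 mm, Ī = 80 640 mm⁴.
Hole (subtracted): ⌀12, A = 113.1 mm², y = 14 mm, Ī = 1 018 mm⁴.
Centroid: ȳ = ΣA·y / ΣA = 81.96 mm.
Transfer each piece to the centroidal x-axis using Ī + A·d² with d = y − 81.96:
  bottom plate: d = -67.96 mm → contributes +28 851 199 mm⁴
  web plate: d = 51.04 mm → contributes +15 826 295 mm⁴
  top plate: d = 168 mm → contributes +47 520 617 mm⁴
  hole: d = -67.96 mm → contributes −523 336 mm⁴
Total I = 91 674 775 mm⁴.

I_x ≈ 9.2 × 10⁷ mm⁴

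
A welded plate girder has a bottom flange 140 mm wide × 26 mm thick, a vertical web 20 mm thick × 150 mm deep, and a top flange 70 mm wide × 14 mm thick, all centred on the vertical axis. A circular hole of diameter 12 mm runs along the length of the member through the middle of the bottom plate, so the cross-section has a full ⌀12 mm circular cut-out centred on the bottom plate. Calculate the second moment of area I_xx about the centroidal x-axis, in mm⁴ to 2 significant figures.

Break the section into simple shapes (no overlaps), measuring from the bottom-left corner of the bounding box.
Bottom plate: 140 × 26, A = 3 640 mm², y = 13 mm, Ī = 205 053 mm⁴.
Web plate: 20 × 150, A = 3 000 mm², y = 101 mm, Ī = 5 625 000 mm⁴.
Top plate: 70 × 14, A = 980 mm², y = 183 mm, Ī = 16 007 mm⁴.
Hole (subtracted): ⌀12, A = 113.1 mm², y = 13 mm, Ī = 1 018 mm⁴.
Centroid: ȳ = ΣA·y / ΣA = 70.36 mm.
Transfer each piece to the centroidal x-axis using Ī + A·d² with d = y − 70.36:
  bottom plate: d = -57.36 mm → contributes +12 181 497 mm⁴
  web plate: d = 30.64 mm → contributes +8 441 329 mm⁴
  top plate: d = 112.6 mm → contributes +12 449 901 mm⁴
  hole: d = -57.36 mm → contributes −373 134 mm⁴
Total I = 32 699 593 mm⁴.

I_xx ≈ 3.3 × 10⁷ mm⁴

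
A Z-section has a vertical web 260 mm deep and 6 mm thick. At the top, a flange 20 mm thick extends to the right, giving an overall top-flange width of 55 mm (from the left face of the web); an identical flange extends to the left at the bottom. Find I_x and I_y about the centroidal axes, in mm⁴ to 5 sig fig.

I_x ≈ 3.7077 × 10⁷ mm⁴, I_y ≈ 1.8791 × 10⁶ mm⁴

Split into non-overlapping primitives; take the origin at the lower-left of the bounding box.
Web: 6 × 260, A = 1 560 mm², y = 130 mm, Ī = 8 788 000 mm⁴.
Top flange (beyond web): 49 × 20, A = 980 mm², y = 250 mm, Ī = 32666.67 mm⁴.
Bottom flange (beyond web): 49 × 20, A = 980 mm², y = 10 mm, Ī = 32666.67 mm⁴.
Centroid: ȳ = ΣA·y / ΣA = 130 mm.
Transfer each piece to the centroidal x-axis using Ī + A·d² with d = y − 130:
  web: d = 0 mm → contributes +8 788 000 mm⁴
  top flange (beyond web): d = 120 mm → contributes +14 144 667 mm⁴
  bottom flange (beyond web): d = -120 mm → contributes +14 144 667 mm⁴
Total I = 37 077 333 mm⁴.
For the y-axis: x̄ = 52 mm.
Repeating about the centroidal y-axis gives I_y = 1 879 093 mm⁴.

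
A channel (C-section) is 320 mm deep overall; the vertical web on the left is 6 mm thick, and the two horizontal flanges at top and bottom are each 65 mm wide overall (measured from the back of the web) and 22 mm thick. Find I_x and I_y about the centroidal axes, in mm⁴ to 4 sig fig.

Split into non-overlapping primitives; take the origin at the lower-left of the bounding box.
Web: 6 × 320, A = 1 920 mm², y = 160 mm, Ī = 16 384 000 mm⁴.
Top flange (beyond web): 59 × 22, A = 1 298 mm², y = 309 mm, Ī = 52352.7 mm⁴.
Bottom flange (beyond web): 59 × 22, A = 1 298 mm², y = 11 mm, Ī = 52352.7 mm⁴.
By symmetry the centroid is at mid-height, ȳ = 160 mm.
Transfer each piece to the centroidal x-axis using Ī + A·d² with d = y − 160:
  web: d = 0 mm → contributes +16 384 000 mm⁴
  top flange (beyond web): d = 149 mm → contributes +28 869 251 mm⁴
  bottom flange (beyond web): d = -149 mm → contributes +28 869 251 mm⁴
Total I = 74 122 501 mm⁴.
For the y-axis: x̄ = 21.6825 mm.
Repeating about the centroidal y-axis gives I_y = 1 924 602 mm⁴.

I_x ≈ 7.412 × 10⁷ mm⁴, I_y ≈ 1.925 × 10⁶ mm⁴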